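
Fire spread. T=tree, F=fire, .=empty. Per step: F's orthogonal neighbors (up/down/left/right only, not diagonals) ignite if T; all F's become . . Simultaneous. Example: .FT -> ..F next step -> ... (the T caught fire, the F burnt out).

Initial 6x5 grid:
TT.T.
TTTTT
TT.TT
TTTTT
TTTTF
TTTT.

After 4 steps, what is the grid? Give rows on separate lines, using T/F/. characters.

Step 1: 2 trees catch fire, 1 burn out
  TT.T.
  TTTTT
  TT.TT
  TTTTF
  TTTF.
  TTTT.
Step 2: 4 trees catch fire, 2 burn out
  TT.T.
  TTTTT
  TT.TF
  TTTF.
  TTF..
  TTTF.
Step 3: 5 trees catch fire, 4 burn out
  TT.T.
  TTTTF
  TT.F.
  TTF..
  TF...
  TTF..
Step 4: 4 trees catch fire, 5 burn out
  TT.T.
  TTTF.
  TT...
  TF...
  F....
  TF...

TT.T.
TTTF.
TT...
TF...
F....
TF...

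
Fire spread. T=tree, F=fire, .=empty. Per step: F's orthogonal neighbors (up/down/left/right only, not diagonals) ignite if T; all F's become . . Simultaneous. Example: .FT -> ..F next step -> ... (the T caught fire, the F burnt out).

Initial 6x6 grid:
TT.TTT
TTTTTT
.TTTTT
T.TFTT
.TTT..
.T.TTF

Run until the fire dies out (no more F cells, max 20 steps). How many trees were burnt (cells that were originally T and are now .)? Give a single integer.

Step 1: +5 fires, +2 burnt (F count now 5)
Step 2: +6 fires, +5 burnt (F count now 6)
Step 3: +6 fires, +6 burnt (F count now 6)
Step 4: +4 fires, +6 burnt (F count now 4)
Step 5: +3 fires, +4 burnt (F count now 3)
Step 6: +1 fires, +3 burnt (F count now 1)
Step 7: +0 fires, +1 burnt (F count now 0)
Fire out after step 7
Initially T: 26, now '.': 35
Total burnt (originally-T cells now '.'): 25

Answer: 25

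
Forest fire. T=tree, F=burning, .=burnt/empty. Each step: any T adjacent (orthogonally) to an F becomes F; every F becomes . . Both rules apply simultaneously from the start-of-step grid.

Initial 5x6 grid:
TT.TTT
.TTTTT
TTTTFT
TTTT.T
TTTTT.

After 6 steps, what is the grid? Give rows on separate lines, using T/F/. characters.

Step 1: 3 trees catch fire, 1 burn out
  TT.TTT
  .TTTFT
  TTTF.F
  TTTT.T
  TTTTT.
Step 2: 6 trees catch fire, 3 burn out
  TT.TFT
  .TTF.F
  TTF...
  TTTF.F
  TTTTT.
Step 3: 6 trees catch fire, 6 burn out
  TT.F.F
  .TF...
  TF....
  TTF...
  TTTFT.
Step 4: 5 trees catch fire, 6 burn out
  TT....
  .F....
  F.....
  TF....
  TTF.F.
Step 5: 3 trees catch fire, 5 burn out
  TF....
  ......
  ......
  F.....
  TF....
Step 6: 2 trees catch fire, 3 burn out
  F.....
  ......
  ......
  ......
  F.....

F.....
......
......
......
F.....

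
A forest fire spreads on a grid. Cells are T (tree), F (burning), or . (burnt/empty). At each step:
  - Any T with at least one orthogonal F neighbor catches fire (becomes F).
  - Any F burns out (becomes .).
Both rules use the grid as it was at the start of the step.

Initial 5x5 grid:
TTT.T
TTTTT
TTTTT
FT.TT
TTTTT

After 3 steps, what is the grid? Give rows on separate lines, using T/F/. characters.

Step 1: 3 trees catch fire, 1 burn out
  TTT.T
  TTTTT
  FTTTT
  .F.TT
  FTTTT
Step 2: 3 trees catch fire, 3 burn out
  TTT.T
  FTTTT
  .FTTT
  ...TT
  .FTTT
Step 3: 4 trees catch fire, 3 burn out
  FTT.T
  .FTTT
  ..FTT
  ...TT
  ..FTT

FTT.T
.FTTT
..FTT
...TT
..FTT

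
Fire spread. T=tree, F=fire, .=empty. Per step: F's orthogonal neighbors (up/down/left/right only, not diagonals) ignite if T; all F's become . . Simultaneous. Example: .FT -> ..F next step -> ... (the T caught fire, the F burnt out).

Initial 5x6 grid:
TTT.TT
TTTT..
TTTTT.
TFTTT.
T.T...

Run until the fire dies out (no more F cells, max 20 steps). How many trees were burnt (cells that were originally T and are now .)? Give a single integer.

Answer: 18

Derivation:
Step 1: +3 fires, +1 burnt (F count now 3)
Step 2: +6 fires, +3 burnt (F count now 6)
Step 3: +5 fires, +6 burnt (F count now 5)
Step 4: +4 fires, +5 burnt (F count now 4)
Step 5: +0 fires, +4 burnt (F count now 0)
Fire out after step 5
Initially T: 20, now '.': 28
Total burnt (originally-T cells now '.'): 18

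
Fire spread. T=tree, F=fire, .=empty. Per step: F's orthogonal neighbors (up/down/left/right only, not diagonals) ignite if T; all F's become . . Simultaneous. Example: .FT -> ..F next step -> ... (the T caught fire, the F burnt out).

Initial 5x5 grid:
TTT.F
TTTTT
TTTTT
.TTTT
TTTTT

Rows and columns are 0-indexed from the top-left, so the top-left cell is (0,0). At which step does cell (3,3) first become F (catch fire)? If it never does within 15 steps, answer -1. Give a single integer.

Step 1: cell (3,3)='T' (+1 fires, +1 burnt)
Step 2: cell (3,3)='T' (+2 fires, +1 burnt)
Step 3: cell (3,3)='T' (+3 fires, +2 burnt)
Step 4: cell (3,3)='F' (+5 fires, +3 burnt)
  -> target ignites at step 4
Step 5: cell (3,3)='.' (+5 fires, +5 burnt)
Step 6: cell (3,3)='.' (+4 fires, +5 burnt)
Step 7: cell (3,3)='.' (+1 fires, +4 burnt)
Step 8: cell (3,3)='.' (+1 fires, +1 burnt)
Step 9: cell (3,3)='.' (+0 fires, +1 burnt)
  fire out at step 9

4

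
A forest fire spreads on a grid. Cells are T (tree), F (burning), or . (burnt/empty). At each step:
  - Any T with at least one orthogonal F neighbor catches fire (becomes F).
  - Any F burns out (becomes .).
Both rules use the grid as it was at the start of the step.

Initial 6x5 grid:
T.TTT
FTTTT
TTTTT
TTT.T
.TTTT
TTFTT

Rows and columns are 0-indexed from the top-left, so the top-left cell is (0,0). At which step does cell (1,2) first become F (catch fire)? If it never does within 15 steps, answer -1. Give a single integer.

Step 1: cell (1,2)='T' (+6 fires, +2 burnt)
Step 2: cell (1,2)='F' (+8 fires, +6 burnt)
  -> target ignites at step 2
Step 3: cell (1,2)='.' (+5 fires, +8 burnt)
Step 4: cell (1,2)='.' (+4 fires, +5 burnt)
Step 5: cell (1,2)='.' (+2 fires, +4 burnt)
Step 6: cell (1,2)='.' (+0 fires, +2 burnt)
  fire out at step 6

2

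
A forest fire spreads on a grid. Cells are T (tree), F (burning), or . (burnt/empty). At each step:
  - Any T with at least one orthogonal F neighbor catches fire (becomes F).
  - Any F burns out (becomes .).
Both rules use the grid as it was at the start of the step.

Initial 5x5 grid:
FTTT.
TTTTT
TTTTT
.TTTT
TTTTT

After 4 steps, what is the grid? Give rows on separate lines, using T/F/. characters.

Step 1: 2 trees catch fire, 1 burn out
  .FTT.
  FTTTT
  TTTTT
  .TTTT
  TTTTT
Step 2: 3 trees catch fire, 2 burn out
  ..FT.
  .FTTT
  FTTTT
  .TTTT
  TTTTT
Step 3: 3 trees catch fire, 3 burn out
  ...F.
  ..FTT
  .FTTT
  .TTTT
  TTTTT
Step 4: 3 trees catch fire, 3 burn out
  .....
  ...FT
  ..FTT
  .FTTT
  TTTTT

.....
...FT
..FTT
.FTTT
TTTTT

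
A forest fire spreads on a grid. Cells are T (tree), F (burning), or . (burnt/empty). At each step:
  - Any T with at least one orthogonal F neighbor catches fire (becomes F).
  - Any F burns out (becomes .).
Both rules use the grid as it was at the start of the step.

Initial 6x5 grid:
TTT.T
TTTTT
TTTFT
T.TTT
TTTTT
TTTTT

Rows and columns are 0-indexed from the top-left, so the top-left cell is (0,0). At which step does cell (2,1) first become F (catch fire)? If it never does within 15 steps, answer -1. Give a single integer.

Step 1: cell (2,1)='T' (+4 fires, +1 burnt)
Step 2: cell (2,1)='F' (+6 fires, +4 burnt)
  -> target ignites at step 2
Step 3: cell (2,1)='.' (+7 fires, +6 burnt)
Step 4: cell (2,1)='.' (+6 fires, +7 burnt)
Step 5: cell (2,1)='.' (+3 fires, +6 burnt)
Step 6: cell (2,1)='.' (+1 fires, +3 burnt)
Step 7: cell (2,1)='.' (+0 fires, +1 burnt)
  fire out at step 7

2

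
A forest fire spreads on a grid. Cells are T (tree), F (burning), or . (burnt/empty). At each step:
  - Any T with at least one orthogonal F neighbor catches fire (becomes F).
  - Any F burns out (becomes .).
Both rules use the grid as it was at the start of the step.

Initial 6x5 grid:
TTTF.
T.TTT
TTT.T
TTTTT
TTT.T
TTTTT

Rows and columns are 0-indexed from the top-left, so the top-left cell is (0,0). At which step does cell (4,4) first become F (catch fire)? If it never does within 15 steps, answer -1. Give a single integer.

Step 1: cell (4,4)='T' (+2 fires, +1 burnt)
Step 2: cell (4,4)='T' (+3 fires, +2 burnt)
Step 3: cell (4,4)='T' (+3 fires, +3 burnt)
Step 4: cell (4,4)='T' (+4 fires, +3 burnt)
Step 5: cell (4,4)='F' (+5 fires, +4 burnt)
  -> target ignites at step 5
Step 6: cell (4,4)='.' (+4 fires, +5 burnt)
Step 7: cell (4,4)='.' (+3 fires, +4 burnt)
Step 8: cell (4,4)='.' (+1 fires, +3 burnt)
Step 9: cell (4,4)='.' (+0 fires, +1 burnt)
  fire out at step 9

5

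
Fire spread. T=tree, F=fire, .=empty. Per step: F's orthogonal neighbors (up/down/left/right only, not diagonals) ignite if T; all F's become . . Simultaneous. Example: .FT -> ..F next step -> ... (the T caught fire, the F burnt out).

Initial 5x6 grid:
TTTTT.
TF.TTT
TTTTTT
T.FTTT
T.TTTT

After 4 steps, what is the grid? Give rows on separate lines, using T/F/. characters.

Step 1: 6 trees catch fire, 2 burn out
  TFTTT.
  F..TTT
  TFFTTT
  T..FTT
  T.FTTT
Step 2: 6 trees catch fire, 6 burn out
  F.FTT.
  ...TTT
  F..FTT
  T...FT
  T..FTT
Step 3: 6 trees catch fire, 6 burn out
  ...FT.
  ...FTT
  ....FT
  F....F
  T...FT
Step 4: 5 trees catch fire, 6 burn out
  ....F.
  ....FT
  .....F
  ......
  F....F

....F.
....FT
.....F
......
F....F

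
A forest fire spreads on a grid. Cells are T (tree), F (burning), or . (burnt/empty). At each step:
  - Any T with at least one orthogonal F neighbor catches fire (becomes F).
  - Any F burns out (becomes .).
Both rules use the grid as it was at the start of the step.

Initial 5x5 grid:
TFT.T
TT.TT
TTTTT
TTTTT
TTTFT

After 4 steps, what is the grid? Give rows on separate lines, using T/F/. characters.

Step 1: 6 trees catch fire, 2 burn out
  F.F.T
  TF.TT
  TTTTT
  TTTFT
  TTF.F
Step 2: 6 trees catch fire, 6 burn out
  ....T
  F..TT
  TFTFT
  TTF.F
  TF...
Step 3: 6 trees catch fire, 6 burn out
  ....T
  ...FT
  F.F.F
  TF...
  F....
Step 4: 2 trees catch fire, 6 burn out
  ....T
  ....F
  .....
  F....
  .....

....T
....F
.....
F....
.....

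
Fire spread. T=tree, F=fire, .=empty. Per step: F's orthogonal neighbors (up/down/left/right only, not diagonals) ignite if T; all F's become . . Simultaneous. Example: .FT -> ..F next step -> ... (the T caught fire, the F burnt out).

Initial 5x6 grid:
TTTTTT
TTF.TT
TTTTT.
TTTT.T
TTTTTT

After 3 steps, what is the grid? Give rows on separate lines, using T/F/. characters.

Step 1: 3 trees catch fire, 1 burn out
  TTFTTT
  TF..TT
  TTFTT.
  TTTT.T
  TTTTTT
Step 2: 6 trees catch fire, 3 burn out
  TF.FTT
  F...TT
  TF.FT.
  TTFT.T
  TTTTTT
Step 3: 7 trees catch fire, 6 burn out
  F...FT
  ....TT
  F...F.
  TF.F.T
  TTFTTT

F...FT
....TT
F...F.
TF.F.T
TTFTTT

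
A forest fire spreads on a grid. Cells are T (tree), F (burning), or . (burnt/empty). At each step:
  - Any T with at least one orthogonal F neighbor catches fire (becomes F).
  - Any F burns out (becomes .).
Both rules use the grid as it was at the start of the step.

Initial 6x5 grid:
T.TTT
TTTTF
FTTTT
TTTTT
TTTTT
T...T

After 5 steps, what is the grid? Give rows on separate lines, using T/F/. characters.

Step 1: 6 trees catch fire, 2 burn out
  T.TTF
  FTTF.
  .FTTF
  FTTTT
  TTTTT
  T...T
Step 2: 9 trees catch fire, 6 burn out
  F.TF.
  .FF..
  ..FF.
  .FTTF
  FTTTT
  T...T
Step 3: 6 trees catch fire, 9 burn out
  ..F..
  .....
  .....
  ..FF.
  .FTTF
  F...T
Step 4: 3 trees catch fire, 6 burn out
  .....
  .....
  .....
  .....
  ..FF.
  ....F
Step 5: 0 trees catch fire, 3 burn out
  .....
  .....
  .....
  .....
  .....
  .....

.....
.....
.....
.....
.....
.....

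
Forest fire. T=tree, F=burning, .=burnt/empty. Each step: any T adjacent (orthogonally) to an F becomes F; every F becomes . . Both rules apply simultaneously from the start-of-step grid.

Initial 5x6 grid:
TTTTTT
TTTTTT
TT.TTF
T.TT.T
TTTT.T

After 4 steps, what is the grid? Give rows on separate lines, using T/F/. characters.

Step 1: 3 trees catch fire, 1 burn out
  TTTTTT
  TTTTTF
  TT.TF.
  T.TT.F
  TTTT.T
Step 2: 4 trees catch fire, 3 burn out
  TTTTTF
  TTTTF.
  TT.F..
  T.TT..
  TTTT.F
Step 3: 3 trees catch fire, 4 burn out
  TTTTF.
  TTTF..
  TT....
  T.TF..
  TTTT..
Step 4: 4 trees catch fire, 3 burn out
  TTTF..
  TTF...
  TT....
  T.F...
  TTTF..

TTTF..
TTF...
TT....
T.F...
TTTF..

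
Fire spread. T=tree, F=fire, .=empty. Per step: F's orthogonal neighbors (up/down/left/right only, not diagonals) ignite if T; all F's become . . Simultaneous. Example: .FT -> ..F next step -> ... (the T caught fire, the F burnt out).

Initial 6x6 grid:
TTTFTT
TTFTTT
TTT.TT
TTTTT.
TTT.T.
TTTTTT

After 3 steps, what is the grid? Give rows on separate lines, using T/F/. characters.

Step 1: 5 trees catch fire, 2 burn out
  TTF.FT
  TF.FTT
  TTF.TT
  TTTTT.
  TTT.T.
  TTTTTT
Step 2: 6 trees catch fire, 5 burn out
  TF...F
  F...FT
  TF..TT
  TTFTT.
  TTT.T.
  TTTTTT
Step 3: 7 trees catch fire, 6 burn out
  F.....
  .....F
  F...FT
  TF.FT.
  TTF.T.
  TTTTTT

F.....
.....F
F...FT
TF.FT.
TTF.T.
TTTTTT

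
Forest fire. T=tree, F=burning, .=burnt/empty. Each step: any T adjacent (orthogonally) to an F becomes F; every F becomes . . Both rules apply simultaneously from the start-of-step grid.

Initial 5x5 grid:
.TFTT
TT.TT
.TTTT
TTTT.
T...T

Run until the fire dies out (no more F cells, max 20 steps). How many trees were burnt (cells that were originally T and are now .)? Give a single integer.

Answer: 16

Derivation:
Step 1: +2 fires, +1 burnt (F count now 2)
Step 2: +3 fires, +2 burnt (F count now 3)
Step 3: +4 fires, +3 burnt (F count now 4)
Step 4: +4 fires, +4 burnt (F count now 4)
Step 5: +2 fires, +4 burnt (F count now 2)
Step 6: +1 fires, +2 burnt (F count now 1)
Step 7: +0 fires, +1 burnt (F count now 0)
Fire out after step 7
Initially T: 17, now '.': 24
Total burnt (originally-T cells now '.'): 16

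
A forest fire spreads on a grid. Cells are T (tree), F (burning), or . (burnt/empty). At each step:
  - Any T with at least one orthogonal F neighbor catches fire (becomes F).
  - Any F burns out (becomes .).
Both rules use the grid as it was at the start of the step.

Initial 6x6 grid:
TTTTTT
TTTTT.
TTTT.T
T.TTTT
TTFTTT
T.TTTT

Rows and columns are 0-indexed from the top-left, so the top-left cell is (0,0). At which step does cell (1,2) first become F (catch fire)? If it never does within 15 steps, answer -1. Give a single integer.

Step 1: cell (1,2)='T' (+4 fires, +1 burnt)
Step 2: cell (1,2)='T' (+5 fires, +4 burnt)
Step 3: cell (1,2)='F' (+8 fires, +5 burnt)
  -> target ignites at step 3
Step 4: cell (1,2)='.' (+6 fires, +8 burnt)
Step 5: cell (1,2)='.' (+5 fires, +6 burnt)
Step 6: cell (1,2)='.' (+2 fires, +5 burnt)
Step 7: cell (1,2)='.' (+1 fires, +2 burnt)
Step 8: cell (1,2)='.' (+0 fires, +1 burnt)
  fire out at step 8

3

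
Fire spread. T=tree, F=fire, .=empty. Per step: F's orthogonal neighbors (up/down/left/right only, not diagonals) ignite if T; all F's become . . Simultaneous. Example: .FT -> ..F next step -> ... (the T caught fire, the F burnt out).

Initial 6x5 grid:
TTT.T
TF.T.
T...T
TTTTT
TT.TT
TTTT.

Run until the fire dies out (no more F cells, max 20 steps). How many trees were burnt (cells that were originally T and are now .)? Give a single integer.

Answer: 19

Derivation:
Step 1: +2 fires, +1 burnt (F count now 2)
Step 2: +3 fires, +2 burnt (F count now 3)
Step 3: +1 fires, +3 burnt (F count now 1)
Step 4: +2 fires, +1 burnt (F count now 2)
Step 5: +3 fires, +2 burnt (F count now 3)
Step 6: +2 fires, +3 burnt (F count now 2)
Step 7: +3 fires, +2 burnt (F count now 3)
Step 8: +3 fires, +3 burnt (F count now 3)
Step 9: +0 fires, +3 burnt (F count now 0)
Fire out after step 9
Initially T: 21, now '.': 28
Total burnt (originally-T cells now '.'): 19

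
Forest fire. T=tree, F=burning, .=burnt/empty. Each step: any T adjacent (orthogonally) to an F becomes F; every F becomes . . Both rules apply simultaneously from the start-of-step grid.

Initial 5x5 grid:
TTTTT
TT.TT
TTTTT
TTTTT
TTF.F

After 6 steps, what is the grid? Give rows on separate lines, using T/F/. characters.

Step 1: 3 trees catch fire, 2 burn out
  TTTTT
  TT.TT
  TTTTT
  TTFTF
  TF...
Step 2: 5 trees catch fire, 3 burn out
  TTTTT
  TT.TT
  TTFTF
  TF.F.
  F....
Step 3: 4 trees catch fire, 5 burn out
  TTTTT
  TT.TF
  TF.F.
  F....
  .....
Step 4: 4 trees catch fire, 4 burn out
  TTTTF
  TF.F.
  F....
  .....
  .....
Step 5: 3 trees catch fire, 4 burn out
  TFTF.
  F....
  .....
  .....
  .....
Step 6: 2 trees catch fire, 3 burn out
  F.F..
  .....
  .....
  .....
  .....

F.F..
.....
.....
.....
.....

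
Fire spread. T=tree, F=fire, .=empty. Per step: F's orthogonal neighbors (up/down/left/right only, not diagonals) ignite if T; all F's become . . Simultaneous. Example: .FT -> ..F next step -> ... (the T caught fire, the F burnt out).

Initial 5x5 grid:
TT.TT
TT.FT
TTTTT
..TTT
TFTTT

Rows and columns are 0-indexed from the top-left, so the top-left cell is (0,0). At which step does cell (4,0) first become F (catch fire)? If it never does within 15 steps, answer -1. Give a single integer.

Step 1: cell (4,0)='F' (+5 fires, +2 burnt)
  -> target ignites at step 1
Step 2: cell (4,0)='.' (+6 fires, +5 burnt)
Step 3: cell (4,0)='.' (+3 fires, +6 burnt)
Step 4: cell (4,0)='.' (+2 fires, +3 burnt)
Step 5: cell (4,0)='.' (+2 fires, +2 burnt)
Step 6: cell (4,0)='.' (+1 fires, +2 burnt)
Step 7: cell (4,0)='.' (+0 fires, +1 burnt)
  fire out at step 7

1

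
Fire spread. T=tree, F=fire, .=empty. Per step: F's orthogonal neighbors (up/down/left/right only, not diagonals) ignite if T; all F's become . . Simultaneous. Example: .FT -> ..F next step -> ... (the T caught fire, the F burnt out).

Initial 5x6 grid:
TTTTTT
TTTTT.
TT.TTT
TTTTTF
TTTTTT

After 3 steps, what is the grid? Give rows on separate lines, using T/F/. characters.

Step 1: 3 trees catch fire, 1 burn out
  TTTTTT
  TTTTT.
  TT.TTF
  TTTTF.
  TTTTTF
Step 2: 3 trees catch fire, 3 burn out
  TTTTTT
  TTTTT.
  TT.TF.
  TTTF..
  TTTTF.
Step 3: 4 trees catch fire, 3 burn out
  TTTTTT
  TTTTF.
  TT.F..
  TTF...
  TTTF..

TTTTTT
TTTTF.
TT.F..
TTF...
TTTF..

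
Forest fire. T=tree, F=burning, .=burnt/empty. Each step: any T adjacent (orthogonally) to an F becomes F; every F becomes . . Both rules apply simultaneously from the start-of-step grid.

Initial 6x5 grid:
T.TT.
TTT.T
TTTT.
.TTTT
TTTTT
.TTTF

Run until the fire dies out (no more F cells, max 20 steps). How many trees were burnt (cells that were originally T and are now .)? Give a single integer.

Answer: 22

Derivation:
Step 1: +2 fires, +1 burnt (F count now 2)
Step 2: +3 fires, +2 burnt (F count now 3)
Step 3: +3 fires, +3 burnt (F count now 3)
Step 4: +3 fires, +3 burnt (F count now 3)
Step 5: +3 fires, +3 burnt (F count now 3)
Step 6: +2 fires, +3 burnt (F count now 2)
Step 7: +3 fires, +2 burnt (F count now 3)
Step 8: +2 fires, +3 burnt (F count now 2)
Step 9: +1 fires, +2 burnt (F count now 1)
Step 10: +0 fires, +1 burnt (F count now 0)
Fire out after step 10
Initially T: 23, now '.': 29
Total burnt (originally-T cells now '.'): 22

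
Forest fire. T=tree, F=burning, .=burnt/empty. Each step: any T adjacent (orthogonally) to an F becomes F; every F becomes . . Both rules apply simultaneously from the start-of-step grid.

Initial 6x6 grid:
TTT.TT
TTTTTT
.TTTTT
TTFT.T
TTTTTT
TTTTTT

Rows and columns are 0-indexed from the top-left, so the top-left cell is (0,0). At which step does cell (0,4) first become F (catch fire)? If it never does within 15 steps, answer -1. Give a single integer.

Step 1: cell (0,4)='T' (+4 fires, +1 burnt)
Step 2: cell (0,4)='T' (+7 fires, +4 burnt)
Step 3: cell (0,4)='T' (+8 fires, +7 burnt)
Step 4: cell (0,4)='T' (+7 fires, +8 burnt)
Step 5: cell (0,4)='F' (+5 fires, +7 burnt)
  -> target ignites at step 5
Step 6: cell (0,4)='.' (+1 fires, +5 burnt)
Step 7: cell (0,4)='.' (+0 fires, +1 burnt)
  fire out at step 7

5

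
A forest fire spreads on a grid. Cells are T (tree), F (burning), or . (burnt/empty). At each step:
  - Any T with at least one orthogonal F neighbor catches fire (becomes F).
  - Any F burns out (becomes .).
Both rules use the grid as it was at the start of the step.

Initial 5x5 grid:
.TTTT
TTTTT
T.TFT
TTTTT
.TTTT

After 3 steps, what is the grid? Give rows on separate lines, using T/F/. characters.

Step 1: 4 trees catch fire, 1 burn out
  .TTTT
  TTTFT
  T.F.F
  TTTFT
  .TTTT
Step 2: 6 trees catch fire, 4 burn out
  .TTFT
  TTF.F
  T....
  TTF.F
  .TTFT
Step 3: 6 trees catch fire, 6 burn out
  .TF.F
  TF...
  T....
  TF...
  .TF.F

.TF.F
TF...
T....
TF...
.TF.F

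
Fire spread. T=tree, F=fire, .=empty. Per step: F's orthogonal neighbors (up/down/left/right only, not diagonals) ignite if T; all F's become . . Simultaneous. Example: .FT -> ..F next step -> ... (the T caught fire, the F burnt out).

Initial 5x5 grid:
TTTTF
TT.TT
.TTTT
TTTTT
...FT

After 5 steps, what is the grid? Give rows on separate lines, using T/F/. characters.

Step 1: 4 trees catch fire, 2 burn out
  TTTF.
  TT.TF
  .TTTT
  TTTFT
  ....F
Step 2: 6 trees catch fire, 4 burn out
  TTF..
  TT.F.
  .TTFF
  TTF.F
  .....
Step 3: 3 trees catch fire, 6 burn out
  TF...
  TT...
  .TF..
  TF...
  .....
Step 4: 4 trees catch fire, 3 burn out
  F....
  TF...
  .F...
  F....
  .....
Step 5: 1 trees catch fire, 4 burn out
  .....
  F....
  .....
  .....
  .....

.....
F....
.....
.....
.....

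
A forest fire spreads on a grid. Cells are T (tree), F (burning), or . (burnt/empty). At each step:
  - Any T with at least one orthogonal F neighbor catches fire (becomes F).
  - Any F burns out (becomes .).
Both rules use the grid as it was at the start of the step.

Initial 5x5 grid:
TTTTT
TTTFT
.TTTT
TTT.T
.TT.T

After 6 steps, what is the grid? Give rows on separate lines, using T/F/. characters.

Step 1: 4 trees catch fire, 1 burn out
  TTTFT
  TTF.F
  .TTFT
  TTT.T
  .TT.T
Step 2: 5 trees catch fire, 4 burn out
  TTF.F
  TF...
  .TF.F
  TTT.T
  .TT.T
Step 3: 5 trees catch fire, 5 burn out
  TF...
  F....
  .F...
  TTF.F
  .TT.T
Step 4: 4 trees catch fire, 5 burn out
  F....
  .....
  .....
  TF...
  .TF.F
Step 5: 2 trees catch fire, 4 burn out
  .....
  .....
  .....
  F....
  .F...
Step 6: 0 trees catch fire, 2 burn out
  .....
  .....
  .....
  .....
  .....

.....
.....
.....
.....
.....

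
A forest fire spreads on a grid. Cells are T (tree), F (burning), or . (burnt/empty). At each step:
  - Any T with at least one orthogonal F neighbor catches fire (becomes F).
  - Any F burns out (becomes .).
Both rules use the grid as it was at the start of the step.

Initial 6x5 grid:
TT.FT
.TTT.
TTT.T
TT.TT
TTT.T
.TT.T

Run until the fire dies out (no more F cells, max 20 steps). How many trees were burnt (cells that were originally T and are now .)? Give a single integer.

Answer: 16

Derivation:
Step 1: +2 fires, +1 burnt (F count now 2)
Step 2: +1 fires, +2 burnt (F count now 1)
Step 3: +2 fires, +1 burnt (F count now 2)
Step 4: +2 fires, +2 burnt (F count now 2)
Step 5: +3 fires, +2 burnt (F count now 3)
Step 6: +2 fires, +3 burnt (F count now 2)
Step 7: +3 fires, +2 burnt (F count now 3)
Step 8: +1 fires, +3 burnt (F count now 1)
Step 9: +0 fires, +1 burnt (F count now 0)
Fire out after step 9
Initially T: 21, now '.': 25
Total burnt (originally-T cells now '.'): 16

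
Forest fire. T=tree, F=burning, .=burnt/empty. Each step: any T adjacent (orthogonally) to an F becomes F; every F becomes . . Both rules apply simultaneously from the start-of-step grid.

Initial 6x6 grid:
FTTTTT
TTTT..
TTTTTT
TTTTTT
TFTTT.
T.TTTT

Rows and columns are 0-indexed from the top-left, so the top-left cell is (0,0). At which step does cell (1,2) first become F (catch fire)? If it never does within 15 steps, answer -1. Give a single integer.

Step 1: cell (1,2)='T' (+5 fires, +2 burnt)
Step 2: cell (1,2)='T' (+9 fires, +5 burnt)
Step 3: cell (1,2)='F' (+6 fires, +9 burnt)
  -> target ignites at step 3
Step 4: cell (1,2)='.' (+5 fires, +6 burnt)
Step 5: cell (1,2)='.' (+4 fires, +5 burnt)
Step 6: cell (1,2)='.' (+1 fires, +4 burnt)
Step 7: cell (1,2)='.' (+0 fires, +1 burnt)
  fire out at step 7

3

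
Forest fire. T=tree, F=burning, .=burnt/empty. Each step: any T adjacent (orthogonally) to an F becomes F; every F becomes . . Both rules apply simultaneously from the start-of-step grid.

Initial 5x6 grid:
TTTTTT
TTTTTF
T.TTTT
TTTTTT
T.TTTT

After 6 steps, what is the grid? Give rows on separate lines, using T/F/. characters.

Step 1: 3 trees catch fire, 1 burn out
  TTTTTF
  TTTTF.
  T.TTTF
  TTTTTT
  T.TTTT
Step 2: 4 trees catch fire, 3 burn out
  TTTTF.
  TTTF..
  T.TTF.
  TTTTTF
  T.TTTT
Step 3: 5 trees catch fire, 4 burn out
  TTTF..
  TTF...
  T.TF..
  TTTTF.
  T.TTTF
Step 4: 5 trees catch fire, 5 burn out
  TTF...
  TF....
  T.F...
  TTTF..
  T.TTF.
Step 5: 4 trees catch fire, 5 burn out
  TF....
  F.....
  T.....
  TTF...
  T.TF..
Step 6: 4 trees catch fire, 4 burn out
  F.....
  ......
  F.....
  TF....
  T.F...

F.....
......
F.....
TF....
T.F...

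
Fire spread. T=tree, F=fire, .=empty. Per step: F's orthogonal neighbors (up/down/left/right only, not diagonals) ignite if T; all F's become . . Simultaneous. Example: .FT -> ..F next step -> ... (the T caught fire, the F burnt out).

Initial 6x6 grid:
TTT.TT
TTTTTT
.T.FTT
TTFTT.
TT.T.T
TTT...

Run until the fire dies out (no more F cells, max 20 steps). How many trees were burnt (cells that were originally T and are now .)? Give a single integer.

Answer: 24

Derivation:
Step 1: +4 fires, +2 burnt (F count now 4)
Step 2: +8 fires, +4 burnt (F count now 8)
Step 3: +6 fires, +8 burnt (F count now 6)
Step 4: +5 fires, +6 burnt (F count now 5)
Step 5: +1 fires, +5 burnt (F count now 1)
Step 6: +0 fires, +1 burnt (F count now 0)
Fire out after step 6
Initially T: 25, now '.': 35
Total burnt (originally-T cells now '.'): 24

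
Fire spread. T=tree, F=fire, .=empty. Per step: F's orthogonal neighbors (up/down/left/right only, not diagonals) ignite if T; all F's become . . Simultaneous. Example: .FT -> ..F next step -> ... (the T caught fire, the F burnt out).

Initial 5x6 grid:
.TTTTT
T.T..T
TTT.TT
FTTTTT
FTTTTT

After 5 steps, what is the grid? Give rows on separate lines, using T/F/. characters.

Step 1: 3 trees catch fire, 2 burn out
  .TTTTT
  T.T..T
  FTT.TT
  .FTTTT
  .FTTTT
Step 2: 4 trees catch fire, 3 burn out
  .TTTTT
  F.T..T
  .FT.TT
  ..FTTT
  ..FTTT
Step 3: 3 trees catch fire, 4 burn out
  .TTTTT
  ..T..T
  ..F.TT
  ...FTT
  ...FTT
Step 4: 3 trees catch fire, 3 burn out
  .TTTTT
  ..F..T
  ....TT
  ....FT
  ....FT
Step 5: 4 trees catch fire, 3 burn out
  .TFTTT
  .....T
  ....FT
  .....F
  .....F

.TFTTT
.....T
....FT
.....F
.....F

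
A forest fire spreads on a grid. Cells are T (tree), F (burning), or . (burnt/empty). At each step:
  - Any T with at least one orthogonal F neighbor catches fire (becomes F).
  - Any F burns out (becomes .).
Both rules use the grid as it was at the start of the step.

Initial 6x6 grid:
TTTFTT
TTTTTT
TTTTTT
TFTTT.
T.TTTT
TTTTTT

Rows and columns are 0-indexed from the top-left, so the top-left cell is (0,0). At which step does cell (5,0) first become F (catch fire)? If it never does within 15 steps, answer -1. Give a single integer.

Step 1: cell (5,0)='T' (+6 fires, +2 burnt)
Step 2: cell (5,0)='T' (+11 fires, +6 burnt)
Step 3: cell (5,0)='F' (+8 fires, +11 burnt)
  -> target ignites at step 3
Step 4: cell (5,0)='.' (+4 fires, +8 burnt)
Step 5: cell (5,0)='.' (+2 fires, +4 burnt)
Step 6: cell (5,0)='.' (+1 fires, +2 burnt)
Step 7: cell (5,0)='.' (+0 fires, +1 burnt)
  fire out at step 7

3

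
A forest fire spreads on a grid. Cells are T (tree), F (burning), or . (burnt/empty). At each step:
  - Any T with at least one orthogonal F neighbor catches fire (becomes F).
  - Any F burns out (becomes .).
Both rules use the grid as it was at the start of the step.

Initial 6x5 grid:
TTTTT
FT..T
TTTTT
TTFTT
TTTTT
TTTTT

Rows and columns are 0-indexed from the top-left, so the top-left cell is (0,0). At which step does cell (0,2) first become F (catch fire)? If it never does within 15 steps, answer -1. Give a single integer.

Step 1: cell (0,2)='T' (+7 fires, +2 burnt)
Step 2: cell (0,2)='T' (+8 fires, +7 burnt)
Step 3: cell (0,2)='F' (+6 fires, +8 burnt)
  -> target ignites at step 3
Step 4: cell (0,2)='.' (+4 fires, +6 burnt)
Step 5: cell (0,2)='.' (+1 fires, +4 burnt)
Step 6: cell (0,2)='.' (+0 fires, +1 burnt)
  fire out at step 6

3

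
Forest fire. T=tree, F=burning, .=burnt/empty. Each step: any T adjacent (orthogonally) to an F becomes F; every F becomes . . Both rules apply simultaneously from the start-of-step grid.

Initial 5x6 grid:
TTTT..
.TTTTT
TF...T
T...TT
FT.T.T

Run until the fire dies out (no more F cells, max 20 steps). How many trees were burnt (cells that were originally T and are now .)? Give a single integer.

Answer: 16

Derivation:
Step 1: +4 fires, +2 burnt (F count now 4)
Step 2: +2 fires, +4 burnt (F count now 2)
Step 3: +3 fires, +2 burnt (F count now 3)
Step 4: +2 fires, +3 burnt (F count now 2)
Step 5: +1 fires, +2 burnt (F count now 1)
Step 6: +1 fires, +1 burnt (F count now 1)
Step 7: +1 fires, +1 burnt (F count now 1)
Step 8: +2 fires, +1 burnt (F count now 2)
Step 9: +0 fires, +2 burnt (F count now 0)
Fire out after step 9
Initially T: 17, now '.': 29
Total burnt (originally-T cells now '.'): 16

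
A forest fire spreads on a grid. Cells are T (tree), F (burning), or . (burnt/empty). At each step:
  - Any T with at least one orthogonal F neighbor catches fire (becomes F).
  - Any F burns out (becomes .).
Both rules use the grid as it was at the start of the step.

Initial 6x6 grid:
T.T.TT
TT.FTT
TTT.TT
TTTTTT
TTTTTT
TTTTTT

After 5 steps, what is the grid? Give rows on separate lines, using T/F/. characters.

Step 1: 1 trees catch fire, 1 burn out
  T.T.TT
  TT..FT
  TTT.TT
  TTTTTT
  TTTTTT
  TTTTTT
Step 2: 3 trees catch fire, 1 burn out
  T.T.FT
  TT...F
  TTT.FT
  TTTTTT
  TTTTTT
  TTTTTT
Step 3: 3 trees catch fire, 3 burn out
  T.T..F
  TT....
  TTT..F
  TTTTFT
  TTTTTT
  TTTTTT
Step 4: 3 trees catch fire, 3 burn out
  T.T...
  TT....
  TTT...
  TTTF.F
  TTTTFT
  TTTTTT
Step 5: 4 trees catch fire, 3 burn out
  T.T...
  TT....
  TTT...
  TTF...
  TTTF.F
  TTTTFT

T.T...
TT....
TTT...
TTF...
TTTF.F
TTTTFT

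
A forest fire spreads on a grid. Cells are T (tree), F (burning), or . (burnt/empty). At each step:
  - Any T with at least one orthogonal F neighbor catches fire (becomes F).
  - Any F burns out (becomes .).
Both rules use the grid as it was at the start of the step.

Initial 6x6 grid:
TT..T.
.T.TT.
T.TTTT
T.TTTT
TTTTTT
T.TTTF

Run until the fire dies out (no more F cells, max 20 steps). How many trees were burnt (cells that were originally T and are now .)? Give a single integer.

Answer: 23

Derivation:
Step 1: +2 fires, +1 burnt (F count now 2)
Step 2: +3 fires, +2 burnt (F count now 3)
Step 3: +4 fires, +3 burnt (F count now 4)
Step 4: +3 fires, +4 burnt (F count now 3)
Step 5: +4 fires, +3 burnt (F count now 4)
Step 6: +4 fires, +4 burnt (F count now 4)
Step 7: +2 fires, +4 burnt (F count now 2)
Step 8: +1 fires, +2 burnt (F count now 1)
Step 9: +0 fires, +1 burnt (F count now 0)
Fire out after step 9
Initially T: 26, now '.': 33
Total burnt (originally-T cells now '.'): 23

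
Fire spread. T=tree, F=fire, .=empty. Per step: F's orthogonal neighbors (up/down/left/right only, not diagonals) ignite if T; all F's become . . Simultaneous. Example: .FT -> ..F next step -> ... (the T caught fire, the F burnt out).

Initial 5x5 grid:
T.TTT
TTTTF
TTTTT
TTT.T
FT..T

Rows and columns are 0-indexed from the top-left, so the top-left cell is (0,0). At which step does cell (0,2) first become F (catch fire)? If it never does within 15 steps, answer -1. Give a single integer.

Step 1: cell (0,2)='T' (+5 fires, +2 burnt)
Step 2: cell (0,2)='T' (+6 fires, +5 burnt)
Step 3: cell (0,2)='F' (+7 fires, +6 burnt)
  -> target ignites at step 3
Step 4: cell (0,2)='.' (+1 fires, +7 burnt)
Step 5: cell (0,2)='.' (+0 fires, +1 burnt)
  fire out at step 5

3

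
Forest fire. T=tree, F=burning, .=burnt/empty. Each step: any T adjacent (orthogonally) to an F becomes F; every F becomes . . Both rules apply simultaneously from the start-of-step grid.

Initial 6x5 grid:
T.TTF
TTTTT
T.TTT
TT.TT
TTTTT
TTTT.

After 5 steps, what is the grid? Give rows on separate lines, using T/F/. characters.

Step 1: 2 trees catch fire, 1 burn out
  T.TF.
  TTTTF
  T.TTT
  TT.TT
  TTTTT
  TTTT.
Step 2: 3 trees catch fire, 2 burn out
  T.F..
  TTTF.
  T.TTF
  TT.TT
  TTTTT
  TTTT.
Step 3: 3 trees catch fire, 3 burn out
  T....
  TTF..
  T.TF.
  TT.TF
  TTTTT
  TTTT.
Step 4: 4 trees catch fire, 3 burn out
  T....
  TF...
  T.F..
  TT.F.
  TTTTF
  TTTT.
Step 5: 2 trees catch fire, 4 burn out
  T....
  F....
  T....
  TT...
  TTTF.
  TTTT.

T....
F....
T....
TT...
TTTF.
TTTT.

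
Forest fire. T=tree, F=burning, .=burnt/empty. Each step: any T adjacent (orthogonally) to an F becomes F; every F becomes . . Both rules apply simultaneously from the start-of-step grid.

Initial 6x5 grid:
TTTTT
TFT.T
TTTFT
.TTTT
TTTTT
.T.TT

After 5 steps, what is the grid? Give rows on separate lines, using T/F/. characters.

Step 1: 7 trees catch fire, 2 burn out
  TFTTT
  F.F.T
  TFF.F
  .TTFT
  TTTTT
  .T.TT
Step 2: 8 trees catch fire, 7 burn out
  F.FTT
  ....F
  F....
  .FF.F
  TTTFT
  .T.TT
Step 3: 6 trees catch fire, 8 burn out
  ...FF
  .....
  .....
  .....
  TFF.F
  .T.FT
Step 4: 3 trees catch fire, 6 burn out
  .....
  .....
  .....
  .....
  F....
  .F..F
Step 5: 0 trees catch fire, 3 burn out
  .....
  .....
  .....
  .....
  .....
  .....

.....
.....
.....
.....
.....
.....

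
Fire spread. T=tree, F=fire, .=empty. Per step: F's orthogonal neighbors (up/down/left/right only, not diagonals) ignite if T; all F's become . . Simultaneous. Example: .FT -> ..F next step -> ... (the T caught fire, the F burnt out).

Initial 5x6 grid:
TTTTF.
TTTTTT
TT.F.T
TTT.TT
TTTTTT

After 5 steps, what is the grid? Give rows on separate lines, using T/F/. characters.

Step 1: 3 trees catch fire, 2 burn out
  TTTF..
  TTTFFT
  TT...T
  TTT.TT
  TTTTTT
Step 2: 3 trees catch fire, 3 burn out
  TTF...
  TTF..F
  TT...T
  TTT.TT
  TTTTTT
Step 3: 3 trees catch fire, 3 burn out
  TF....
  TF....
  TT...F
  TTT.TT
  TTTTTT
Step 4: 4 trees catch fire, 3 burn out
  F.....
  F.....
  TF....
  TTT.TF
  TTTTTT
Step 5: 4 trees catch fire, 4 burn out
  ......
  ......
  F.....
  TFT.F.
  TTTTTF

......
......
F.....
TFT.F.
TTTTTF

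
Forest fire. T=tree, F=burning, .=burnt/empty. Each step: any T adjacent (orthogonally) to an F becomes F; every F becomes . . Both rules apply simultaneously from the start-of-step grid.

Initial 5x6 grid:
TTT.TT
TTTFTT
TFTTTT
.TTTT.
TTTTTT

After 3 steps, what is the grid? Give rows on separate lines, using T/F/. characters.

Step 1: 7 trees catch fire, 2 burn out
  TTT.TT
  TFF.FT
  F.FFTT
  .FTTT.
  TTTTTT
Step 2: 9 trees catch fire, 7 burn out
  TFF.FT
  F....F
  ....FT
  ..FFT.
  TFTTTT
Step 3: 7 trees catch fire, 9 burn out
  F....F
  ......
  .....F
  ....F.
  F.FFTT

F....F
......
.....F
....F.
F.FFTT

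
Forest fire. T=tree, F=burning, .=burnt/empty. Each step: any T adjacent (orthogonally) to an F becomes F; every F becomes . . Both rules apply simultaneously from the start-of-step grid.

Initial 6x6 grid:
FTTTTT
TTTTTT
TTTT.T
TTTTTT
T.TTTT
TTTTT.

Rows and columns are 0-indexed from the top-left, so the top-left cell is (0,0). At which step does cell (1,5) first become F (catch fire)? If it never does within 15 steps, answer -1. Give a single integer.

Step 1: cell (1,5)='T' (+2 fires, +1 burnt)
Step 2: cell (1,5)='T' (+3 fires, +2 burnt)
Step 3: cell (1,5)='T' (+4 fires, +3 burnt)
Step 4: cell (1,5)='T' (+5 fires, +4 burnt)
Step 5: cell (1,5)='T' (+5 fires, +5 burnt)
Step 6: cell (1,5)='F' (+4 fires, +5 burnt)
  -> target ignites at step 6
Step 7: cell (1,5)='.' (+4 fires, +4 burnt)
Step 8: cell (1,5)='.' (+3 fires, +4 burnt)
Step 9: cell (1,5)='.' (+2 fires, +3 burnt)
Step 10: cell (1,5)='.' (+0 fires, +2 burnt)
  fire out at step 10

6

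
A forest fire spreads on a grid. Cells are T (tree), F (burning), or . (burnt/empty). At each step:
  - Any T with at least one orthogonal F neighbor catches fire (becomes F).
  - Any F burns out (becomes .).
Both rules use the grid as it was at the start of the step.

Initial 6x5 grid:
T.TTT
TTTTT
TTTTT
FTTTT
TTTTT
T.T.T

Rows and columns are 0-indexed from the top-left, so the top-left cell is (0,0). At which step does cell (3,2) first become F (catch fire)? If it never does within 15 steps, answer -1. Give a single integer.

Step 1: cell (3,2)='T' (+3 fires, +1 burnt)
Step 2: cell (3,2)='F' (+5 fires, +3 burnt)
  -> target ignites at step 2
Step 3: cell (3,2)='.' (+5 fires, +5 burnt)
Step 4: cell (3,2)='.' (+5 fires, +5 burnt)
Step 5: cell (3,2)='.' (+4 fires, +5 burnt)
Step 6: cell (3,2)='.' (+3 fires, +4 burnt)
Step 7: cell (3,2)='.' (+1 fires, +3 burnt)
Step 8: cell (3,2)='.' (+0 fires, +1 burnt)
  fire out at step 8

2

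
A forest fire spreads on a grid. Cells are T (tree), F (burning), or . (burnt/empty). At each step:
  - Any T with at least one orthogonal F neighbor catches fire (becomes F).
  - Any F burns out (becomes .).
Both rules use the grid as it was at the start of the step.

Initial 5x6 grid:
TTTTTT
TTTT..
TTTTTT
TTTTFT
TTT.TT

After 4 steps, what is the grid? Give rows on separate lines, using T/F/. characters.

Step 1: 4 trees catch fire, 1 burn out
  TTTTTT
  TTTT..
  TTTTFT
  TTTF.F
  TTT.FT
Step 2: 4 trees catch fire, 4 burn out
  TTTTTT
  TTTT..
  TTTF.F
  TTF...
  TTT..F
Step 3: 4 trees catch fire, 4 burn out
  TTTTTT
  TTTF..
  TTF...
  TF....
  TTF...
Step 4: 5 trees catch fire, 4 burn out
  TTTFTT
  TTF...
  TF....
  F.....
  TF....

TTTFTT
TTF...
TF....
F.....
TF....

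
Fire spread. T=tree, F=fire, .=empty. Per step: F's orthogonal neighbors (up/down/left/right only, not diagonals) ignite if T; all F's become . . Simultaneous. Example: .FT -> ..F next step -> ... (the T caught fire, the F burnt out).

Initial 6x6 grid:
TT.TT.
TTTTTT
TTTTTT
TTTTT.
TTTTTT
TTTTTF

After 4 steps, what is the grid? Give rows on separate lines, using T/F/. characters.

Step 1: 2 trees catch fire, 1 burn out
  TT.TT.
  TTTTTT
  TTTTTT
  TTTTT.
  TTTTTF
  TTTTF.
Step 2: 2 trees catch fire, 2 burn out
  TT.TT.
  TTTTTT
  TTTTTT
  TTTTT.
  TTTTF.
  TTTF..
Step 3: 3 trees catch fire, 2 burn out
  TT.TT.
  TTTTTT
  TTTTTT
  TTTTF.
  TTTF..
  TTF...
Step 4: 4 trees catch fire, 3 burn out
  TT.TT.
  TTTTTT
  TTTTFT
  TTTF..
  TTF...
  TF....

TT.TT.
TTTTTT
TTTTFT
TTTF..
TTF...
TF....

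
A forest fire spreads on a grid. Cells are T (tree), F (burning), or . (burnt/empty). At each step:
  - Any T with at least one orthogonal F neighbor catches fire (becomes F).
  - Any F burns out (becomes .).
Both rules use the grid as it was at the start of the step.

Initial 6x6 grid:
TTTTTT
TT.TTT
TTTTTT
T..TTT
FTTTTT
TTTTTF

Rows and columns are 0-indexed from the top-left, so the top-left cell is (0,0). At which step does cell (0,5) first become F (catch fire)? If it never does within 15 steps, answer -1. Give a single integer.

Step 1: cell (0,5)='T' (+5 fires, +2 burnt)
Step 2: cell (0,5)='T' (+6 fires, +5 burnt)
Step 3: cell (0,5)='T' (+6 fires, +6 burnt)
Step 4: cell (0,5)='T' (+6 fires, +6 burnt)
Step 5: cell (0,5)='F' (+4 fires, +6 burnt)
  -> target ignites at step 5
Step 6: cell (0,5)='.' (+3 fires, +4 burnt)
Step 7: cell (0,5)='.' (+1 fires, +3 burnt)
Step 8: cell (0,5)='.' (+0 fires, +1 burnt)
  fire out at step 8

5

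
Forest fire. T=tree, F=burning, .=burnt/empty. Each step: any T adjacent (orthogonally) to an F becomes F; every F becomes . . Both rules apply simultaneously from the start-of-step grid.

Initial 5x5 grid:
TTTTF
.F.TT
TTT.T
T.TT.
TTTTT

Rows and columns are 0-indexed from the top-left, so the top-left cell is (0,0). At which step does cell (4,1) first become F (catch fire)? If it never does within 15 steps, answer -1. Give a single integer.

Step 1: cell (4,1)='T' (+4 fires, +2 burnt)
Step 2: cell (4,1)='T' (+6 fires, +4 burnt)
Step 3: cell (4,1)='T' (+2 fires, +6 burnt)
Step 4: cell (4,1)='T' (+3 fires, +2 burnt)
Step 5: cell (4,1)='F' (+2 fires, +3 burnt)
  -> target ignites at step 5
Step 6: cell (4,1)='.' (+1 fires, +2 burnt)
Step 7: cell (4,1)='.' (+0 fires, +1 burnt)
  fire out at step 7

5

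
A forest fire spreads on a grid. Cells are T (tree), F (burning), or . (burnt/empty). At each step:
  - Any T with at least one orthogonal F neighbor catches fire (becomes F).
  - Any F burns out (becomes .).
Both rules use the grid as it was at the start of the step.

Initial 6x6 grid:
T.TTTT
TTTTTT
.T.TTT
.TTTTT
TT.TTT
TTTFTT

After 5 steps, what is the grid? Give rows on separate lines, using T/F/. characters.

Step 1: 3 trees catch fire, 1 burn out
  T.TTTT
  TTTTTT
  .T.TTT
  .TTTTT
  TT.FTT
  TTF.FT
Step 2: 4 trees catch fire, 3 burn out
  T.TTTT
  TTTTTT
  .T.TTT
  .TTFTT
  TT..FT
  TF...F
Step 3: 6 trees catch fire, 4 burn out
  T.TTTT
  TTTTTT
  .T.FTT
  .TF.FT
  TF...F
  F.....
Step 4: 5 trees catch fire, 6 burn out
  T.TTTT
  TTTFTT
  .T..FT
  .F...F
  F.....
  ......
Step 5: 5 trees catch fire, 5 burn out
  T.TFTT
  TTF.FT
  .F...F
  ......
  ......
  ......

T.TFTT
TTF.FT
.F...F
......
......
......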